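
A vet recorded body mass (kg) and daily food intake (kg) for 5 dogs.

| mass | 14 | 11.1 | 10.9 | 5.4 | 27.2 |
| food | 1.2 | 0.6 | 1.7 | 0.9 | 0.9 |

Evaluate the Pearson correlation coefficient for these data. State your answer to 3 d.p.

n = 5, Σx = 68.6, Σy = 5.3, Σx² = 1207.02, Σy² = 6.31, Σxy = 71.33
nΣxy − ΣxΣy = 356.65 − 363.58 = -6.93
nΣx² − (Σx)² = 6035.1 − 4705.96 = 1329.14; nΣy² − (Σy)² = 31.55 − 28.09 = 3.46
r = -6.93 / √(1329.14 × 3.46) = -6.93 / 67.8146 ≈ -0.102

-0.102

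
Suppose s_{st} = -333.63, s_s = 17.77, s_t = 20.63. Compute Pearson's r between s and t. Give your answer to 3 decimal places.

r = Cov(s,t) / (s_s · s_t) = -333.63 / (17.77 × 20.63)
  = -333.63 / 366.5951 ≈ -0.910

-0.910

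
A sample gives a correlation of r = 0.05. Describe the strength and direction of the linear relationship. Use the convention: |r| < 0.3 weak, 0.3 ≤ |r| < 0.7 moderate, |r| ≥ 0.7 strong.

weak positive

r = 0.05 > 0 so the relationship is positive.
|r| = 0.05, which falls in the weak range.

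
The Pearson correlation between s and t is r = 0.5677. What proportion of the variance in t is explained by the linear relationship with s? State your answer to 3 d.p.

0.322

r² = (0.5677)² = 0.322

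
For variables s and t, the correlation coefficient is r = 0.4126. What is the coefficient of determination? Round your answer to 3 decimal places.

r² = (0.4126)² = 0.170

0.170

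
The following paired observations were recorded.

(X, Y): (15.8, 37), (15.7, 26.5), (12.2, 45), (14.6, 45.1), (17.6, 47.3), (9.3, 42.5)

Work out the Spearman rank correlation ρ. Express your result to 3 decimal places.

Rank X: 5, 4, 2, 3, 6, 1
Rank Y: 2, 1, 4, 5, 6, 3
d = rank(X) − rank(Y): 3, 3, -2, -2, 0, -2; Σd² = 30
ρ = 1 − 6Σd² / [n(n²−1)] = 1 − 6×30 / (6×35) = 1 − 180/210 ≈ 0.143

0.143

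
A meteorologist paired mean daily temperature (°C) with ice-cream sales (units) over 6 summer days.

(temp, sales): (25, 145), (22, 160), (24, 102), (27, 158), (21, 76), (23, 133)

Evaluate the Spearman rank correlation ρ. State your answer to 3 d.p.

0.371

Rank temp: 5, 2, 4, 6, 1, 3
Rank sales: 4, 6, 2, 5, 1, 3
d = rank(temp) − rank(sales): 1, -4, 2, 1, 0, 0; Σd² = 22
ρ = 1 − 6Σd² / [n(n²−1)] = 1 − 6×22 / (6×35) = 1 − 132/210 ≈ 0.371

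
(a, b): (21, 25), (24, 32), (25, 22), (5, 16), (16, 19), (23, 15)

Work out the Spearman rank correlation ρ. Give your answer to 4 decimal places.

Rank a: 3, 5, 6, 1, 2, 4
Rank b: 5, 6, 4, 2, 3, 1
d = rank(a) − rank(b): -2, -1, 2, -1, -1, 3; Σd² = 20
ρ = 1 − 6Σd² / [n(n²−1)] = 1 − 6×20 / (6×35) = 1 − 120/210 ≈ 0.4286

0.4286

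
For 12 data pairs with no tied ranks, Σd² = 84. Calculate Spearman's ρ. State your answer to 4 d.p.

0.7063

ρ = 1 − 6Σd² / [n(n²−1)] = 1 − 6×84 / (12×143)
  = 1 − 504/1716 = 1 − 0.29371 ≈ 0.7063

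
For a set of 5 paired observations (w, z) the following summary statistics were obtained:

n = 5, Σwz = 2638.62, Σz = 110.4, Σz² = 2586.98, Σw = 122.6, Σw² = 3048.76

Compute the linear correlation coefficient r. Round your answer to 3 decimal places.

-0.857

r = (nΣwz − ΣwΣz) / √[(nΣw² − (Σw)²)(nΣz² − (Σz)²)]
Numerator: 5×2638.62 − 122.6×110.4 = -341.94
Denominator: √[(15243.8 − 15030.76)(12934.9 − 12188.16)] = √[213.04 × 746.74] = 398.8552
r = -341.94 / 398.8552 ≈ -0.857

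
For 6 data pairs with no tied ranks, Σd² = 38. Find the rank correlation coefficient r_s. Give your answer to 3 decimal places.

-0.086

ρ = 1 − 6Σd² / [n(n²−1)] = 1 − 6×38 / (6×35)
  = 1 − 228/210 = 1 − 1.0857 ≈ -0.086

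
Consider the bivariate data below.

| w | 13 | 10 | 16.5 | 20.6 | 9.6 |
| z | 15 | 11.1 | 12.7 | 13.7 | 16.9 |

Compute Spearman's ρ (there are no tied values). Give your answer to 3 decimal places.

-0.300

Rank w: 3, 2, 4, 5, 1
Rank z: 4, 1, 2, 3, 5
d = rank(w) − rank(z): -1, 1, 2, 2, -4; Σd² = 26
ρ = 1 − 6Σd² / [n(n²−1)] = 1 − 6×26 / (5×24) = 1 − 156/120 ≈ -0.300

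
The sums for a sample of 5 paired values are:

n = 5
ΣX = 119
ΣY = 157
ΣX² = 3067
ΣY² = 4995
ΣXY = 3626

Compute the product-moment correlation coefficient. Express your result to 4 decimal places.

r = (nΣXY − ΣXΣY) / √[(nΣX² − (ΣX)²)(nΣY² − (ΣY)²)]
Numerator: 5×3626 − 119×157 = -553
Denominator: √[(15335 − 14161)(24975 − 24649)] = √[1174 × 326] = 618.6469
r = -553 / 618.6469 ≈ -0.8939

-0.8939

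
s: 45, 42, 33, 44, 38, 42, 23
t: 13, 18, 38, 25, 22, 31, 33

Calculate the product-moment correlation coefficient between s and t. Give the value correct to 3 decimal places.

-0.661

n = 7, Σs = 267, Σt = 180, Σs² = 10551, Σt² = 5096, Σst = 6592
nΣst − ΣsΣt = 46144 − 48060 = -1916
nΣs² − (Σs)² = 73857 − 71289 = 2568; nΣt² − (Σt)² = 35672 − 32400 = 3272
r = -1916 / √(2568 × 3272) = -1916 / 2898.7059 ≈ -0.661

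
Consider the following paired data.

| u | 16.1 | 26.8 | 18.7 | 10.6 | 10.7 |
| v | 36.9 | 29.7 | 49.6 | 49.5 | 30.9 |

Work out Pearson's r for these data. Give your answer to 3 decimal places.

-0.333

n = 5, Σu = 82.9, Σv = 196.6, Σu² = 1553.99, Σv² = 8108.92, Σuv = 3172.9
nΣuv − ΣuΣv = 15864.5 − 16298.14 = -433.64
nΣu² − (Σu)² = 7769.95 − 6872.41 = 897.54; nΣv² − (Σv)² = 40544.6 − 38651.56 = 1893.04
r = -433.64 / √(897.54 × 1893.04) = -433.64 / 1303.4873 ≈ -0.333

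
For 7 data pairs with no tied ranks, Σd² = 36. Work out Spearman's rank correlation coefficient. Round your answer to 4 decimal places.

0.3571

ρ = 1 − 6Σd² / [n(n²−1)] = 1 − 6×36 / (7×48)
  = 1 − 216/336 = 1 − 0.64286 ≈ 0.3571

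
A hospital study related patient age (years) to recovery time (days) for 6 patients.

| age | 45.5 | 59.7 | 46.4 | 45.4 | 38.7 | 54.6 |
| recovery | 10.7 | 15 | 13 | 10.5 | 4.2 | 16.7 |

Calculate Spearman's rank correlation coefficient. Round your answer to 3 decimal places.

0.943

Rank age: 3, 6, 4, 2, 1, 5
Rank recovery: 3, 5, 4, 2, 1, 6
d = rank(age) − rank(recovery): 0, 1, 0, 0, 0, -1; Σd² = 2
ρ = 1 − 6Σd² / [n(n²−1)] = 1 − 6×2 / (6×35) = 1 − 12/210 ≈ 0.943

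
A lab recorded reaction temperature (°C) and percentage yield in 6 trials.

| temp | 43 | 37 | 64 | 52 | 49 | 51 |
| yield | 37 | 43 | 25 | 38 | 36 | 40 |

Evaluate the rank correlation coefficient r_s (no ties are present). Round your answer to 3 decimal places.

Rank temp: 2, 1, 6, 5, 3, 4
Rank yield: 3, 6, 1, 4, 2, 5
d = rank(temp) − rank(yield): -1, -5, 5, 1, 1, -1; Σd² = 54
ρ = 1 − 6Σd² / [n(n²−1)] = 1 − 6×54 / (6×35) = 1 − 324/210 ≈ -0.543

-0.543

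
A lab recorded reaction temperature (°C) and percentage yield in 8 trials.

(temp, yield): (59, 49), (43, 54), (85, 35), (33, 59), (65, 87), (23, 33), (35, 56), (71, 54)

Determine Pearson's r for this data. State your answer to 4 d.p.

0.0980

n = 8, Σx = 414, Σy = 427, Σx² = 24664, Σy² = 24733, Σxy = 22343
nΣxy − ΣxΣy = 178744 − 176778 = 1966
nΣx² − (Σx)² = 197312 − 171396 = 25916; nΣy² − (Σy)² = 197864 − 182329 = 15535
r = 1966 / √(25916 × 15535) = 1966 / 20065.0208 ≈ 0.0980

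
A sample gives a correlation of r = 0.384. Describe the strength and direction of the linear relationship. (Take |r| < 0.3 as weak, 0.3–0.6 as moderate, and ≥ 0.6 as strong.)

moderate positive

r = 0.384 > 0 so the relationship is positive.
|r| = 0.384, which falls in the moderate range.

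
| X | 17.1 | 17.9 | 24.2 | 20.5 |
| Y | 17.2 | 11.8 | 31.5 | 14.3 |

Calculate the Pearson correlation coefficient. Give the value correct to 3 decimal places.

n = 4, ΣX = 79.7, ΣY = 74.8, ΣX² = 1618.71, ΣY² = 1631.82, ΣXY = 1560.79
nΣXY − ΣXΣY = 6243.16 − 5961.56 = 281.6
nΣX² − (ΣX)² = 6474.84 − 6352.09 = 122.75; nΣY² − (ΣY)² = 6527.28 − 5595.04 = 932.24
r = 281.6 / √(122.75 × 932.24) = 281.6 / 338.2787 ≈ 0.832

0.832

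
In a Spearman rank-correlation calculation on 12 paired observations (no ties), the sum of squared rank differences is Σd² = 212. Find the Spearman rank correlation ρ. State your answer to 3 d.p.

ρ = 1 − 6Σd² / [n(n²−1)] = 1 − 6×212 / (12×143)
  = 1 − 1272/1716 = 1 − 0.7413 ≈ 0.259

0.259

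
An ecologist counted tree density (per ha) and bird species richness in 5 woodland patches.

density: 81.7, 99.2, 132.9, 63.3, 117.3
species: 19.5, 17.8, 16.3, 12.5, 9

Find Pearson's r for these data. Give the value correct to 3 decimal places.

n = 5, Σx = 494.4, Σy = 75.1, Σx² = 51944.12, Σy² = 1200.03, Σxy = 7372.13
nΣxy − ΣxΣy = 36860.65 − 37129.44 = -268.79
nΣx² − (Σx)² = 259720.6 − 244431.36 = 15289.24; nΣy² − (Σy)² = 6000.15 − 5640.01 = 360.14
r = -268.79 / √(15289.24 × 360.14) = -268.79 / 2346.5436 ≈ -0.115

-0.115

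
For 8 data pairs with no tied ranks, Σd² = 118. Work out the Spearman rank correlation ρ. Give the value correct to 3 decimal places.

-0.405

ρ = 1 − 6Σd² / [n(n²−1)] = 1 − 6×118 / (8×63)
  = 1 − 708/504 = 1 − 1.4048 ≈ -0.405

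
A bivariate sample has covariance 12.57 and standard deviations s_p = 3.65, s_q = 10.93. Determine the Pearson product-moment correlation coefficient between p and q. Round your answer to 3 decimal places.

0.315

r = Cov(p,q) / (s_p · s_q) = 12.57 / (3.65 × 10.93)
  = 12.57 / 39.8945 ≈ 0.315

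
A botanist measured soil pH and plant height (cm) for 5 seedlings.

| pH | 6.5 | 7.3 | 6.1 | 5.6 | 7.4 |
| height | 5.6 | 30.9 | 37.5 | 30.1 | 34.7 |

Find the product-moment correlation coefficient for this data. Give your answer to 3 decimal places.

n = 5, Σx = 32.9, Σy = 138.8, Σx² = 218.87, Σy² = 4502.52, Σxy = 916.06
nΣxy − ΣxΣy = 4580.3 − 4566.52 = 13.78
nΣx² − (Σx)² = 1094.35 − 1082.41 = 11.94; nΣy² − (Σy)² = 22512.6 − 19265.44 = 3247.16
r = 13.78 / √(11.94 × 3247.16) = 13.78 / 196.9038 ≈ 0.070

0.070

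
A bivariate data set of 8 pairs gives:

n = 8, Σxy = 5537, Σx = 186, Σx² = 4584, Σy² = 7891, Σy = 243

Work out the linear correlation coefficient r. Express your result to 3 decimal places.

-0.310

r = (nΣxy − ΣxΣy) / √[(nΣx² − (Σx)²)(nΣy² − (Σy)²)]
Numerator: 8×5537 − 186×243 = -902
Denominator: √[(36672 − 34596)(63128 − 59049)] = √[2076 × 4079] = 2909.9835
r = -902 / 2909.9835 ≈ -0.310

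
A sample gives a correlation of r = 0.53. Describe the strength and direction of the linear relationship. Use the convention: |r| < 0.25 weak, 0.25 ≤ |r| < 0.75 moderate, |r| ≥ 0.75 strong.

moderate positive

r = 0.53 > 0 so the relationship is positive.
|r| = 0.53, which falls in the moderate range.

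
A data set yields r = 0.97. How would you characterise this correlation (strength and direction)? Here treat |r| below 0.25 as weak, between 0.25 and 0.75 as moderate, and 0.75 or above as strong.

r = 0.97 > 0 so the relationship is positive.
|r| = 0.97, which falls in the strong range.

strong positive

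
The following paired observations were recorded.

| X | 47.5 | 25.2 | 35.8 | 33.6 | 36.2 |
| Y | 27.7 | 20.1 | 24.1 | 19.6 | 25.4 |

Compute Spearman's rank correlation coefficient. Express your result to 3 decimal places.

Rank X: 5, 1, 3, 2, 4
Rank Y: 5, 2, 3, 1, 4
d = rank(X) − rank(Y): 0, -1, 0, 1, 0; Σd² = 2
ρ = 1 − 6Σd² / [n(n²−1)] = 1 − 6×2 / (5×24) = 1 − 12/120 ≈ 0.900

0.900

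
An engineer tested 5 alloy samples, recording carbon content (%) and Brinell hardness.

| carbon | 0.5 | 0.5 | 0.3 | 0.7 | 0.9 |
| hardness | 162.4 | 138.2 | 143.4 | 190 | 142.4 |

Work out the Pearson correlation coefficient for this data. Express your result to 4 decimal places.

n = 5, Σx = 2.9, Σy = 776.4, Σx² = 1.89, Σy² = 122414.32, Σxy = 454.48
nΣxy − ΣxΣy = 2272.4 − 2251.56 = 20.84
nΣx² − (Σx)² = 9.45 − 8.41 = 1.04; nΣy² − (Σy)² = 612071.6 − 602796.96 = 9274.64
r = 20.84 / √(1.04 × 9274.64) = 20.84 / 98.2121 ≈ 0.2122

0.2122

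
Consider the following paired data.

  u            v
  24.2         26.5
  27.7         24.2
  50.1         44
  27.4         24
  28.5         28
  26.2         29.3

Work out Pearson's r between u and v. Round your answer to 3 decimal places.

0.941

n = 6, Σu = 184.1, Σv = 176, Σu² = 6112.39, Σv² = 5442.38, Σuv = 5739.3
nΣuv − ΣuΣv = 34435.8 − 32401.6 = 2034.2
nΣu² − (Σu)² = 36674.34 − 33892.81 = 2781.53; nΣv² − (Σv)² = 32654.28 − 30976 = 1678.28
r = 2034.2 / √(2781.53 × 1678.28) = 2034.2 / 2160.5986 ≈ 0.941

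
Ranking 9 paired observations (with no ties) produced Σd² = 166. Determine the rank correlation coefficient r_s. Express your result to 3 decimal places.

-0.383

ρ = 1 − 6Σd² / [n(n²−1)] = 1 − 6×166 / (9×80)
  = 1 − 996/720 = 1 − 1.3833 ≈ -0.383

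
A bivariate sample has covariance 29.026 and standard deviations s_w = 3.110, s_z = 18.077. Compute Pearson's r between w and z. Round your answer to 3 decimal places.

0.516

r = Cov(w,z) / (s_w · s_z) = 29.026 / (3.110 × 18.077)
  = 29.026 / 56.2195 ≈ 0.516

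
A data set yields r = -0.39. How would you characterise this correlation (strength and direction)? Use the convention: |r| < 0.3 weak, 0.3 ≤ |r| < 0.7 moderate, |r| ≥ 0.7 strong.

r = -0.39 < 0 so the relationship is negative.
|r| = 0.39, which falls in the moderate range.

moderate negative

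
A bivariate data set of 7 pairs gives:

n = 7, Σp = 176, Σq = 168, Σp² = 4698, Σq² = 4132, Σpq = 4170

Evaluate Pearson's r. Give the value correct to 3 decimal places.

-0.327

r = (nΣpq − ΣpΣq) / √[(nΣp² − (Σp)²)(nΣq² − (Σq)²)]
Numerator: 7×4170 − 176×168 = -378
Denominator: √[(32886 − 30976)(28924 − 28224)] = √[1910 × 700] = 1156.2872
r = -378 / 1156.2872 ≈ -0.327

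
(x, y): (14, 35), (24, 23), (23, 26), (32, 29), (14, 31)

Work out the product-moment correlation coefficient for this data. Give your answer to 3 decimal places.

-0.568

n = 5, Σx = 107, Σy = 144, Σx² = 2521, Σy² = 4232, Σxy = 3002
nΣxy − ΣxΣy = 15010 − 15408 = -398
nΣx² − (Σx)² = 12605 − 11449 = 1156; nΣy² − (Σy)² = 21160 − 20736 = 424
r = -398 / √(1156 × 424) = -398 / 700.1028 ≈ -0.568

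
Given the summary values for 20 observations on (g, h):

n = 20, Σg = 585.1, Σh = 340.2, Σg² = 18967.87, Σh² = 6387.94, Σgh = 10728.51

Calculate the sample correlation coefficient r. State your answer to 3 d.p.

0.736

r = (nΣgh − ΣgΣh) / √[(nΣg² − (Σg)²)(nΣh² − (Σh)²)]
Numerator: 20×10728.51 − 585.1×340.2 = 15519.18
Denominator: √[(379357.4 − 342342.01)(127758.8 − 115736.04)] = √[37015.39 × 12022.76] = 21095.6666
r = 15519.18 / 21095.6666 ≈ 0.736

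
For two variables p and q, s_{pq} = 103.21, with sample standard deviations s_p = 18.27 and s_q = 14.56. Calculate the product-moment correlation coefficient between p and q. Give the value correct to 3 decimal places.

0.388

r = Cov(p,q) / (s_p · s_q) = 103.21 / (18.27 × 14.56)
  = 103.21 / 266.0112 ≈ 0.388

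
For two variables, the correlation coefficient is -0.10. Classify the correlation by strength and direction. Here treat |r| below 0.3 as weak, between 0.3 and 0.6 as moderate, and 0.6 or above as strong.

r = -0.10 < 0 so the relationship is negative.
|r| = 0.10, which falls in the weak range.

weak negative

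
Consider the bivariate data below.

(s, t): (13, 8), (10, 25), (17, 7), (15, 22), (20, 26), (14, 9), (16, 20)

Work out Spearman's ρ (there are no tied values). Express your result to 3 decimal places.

Rank s: 2, 1, 6, 4, 7, 3, 5
Rank t: 2, 6, 1, 5, 7, 3, 4
d = rank(s) − rank(t): 0, -5, 5, -1, 0, 0, 1; Σd² = 52
ρ = 1 − 6Σd² / [n(n²−1)] = 1 − 6×52 / (7×48) = 1 − 312/336 ≈ 0.071

0.071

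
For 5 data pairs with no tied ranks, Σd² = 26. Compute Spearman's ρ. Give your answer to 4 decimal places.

-0.3000

ρ = 1 − 6Σd² / [n(n²−1)] = 1 − 6×26 / (5×24)
  = 1 − 156/120 = 1 − 1.30000 ≈ -0.3000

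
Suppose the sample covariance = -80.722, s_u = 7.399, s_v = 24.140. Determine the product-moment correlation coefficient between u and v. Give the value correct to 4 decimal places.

r = Cov(u,v) / (s_u · s_v) = -80.722 / (7.399 × 24.140)
  = -80.722 / 178.6119 ≈ -0.4519

-0.4519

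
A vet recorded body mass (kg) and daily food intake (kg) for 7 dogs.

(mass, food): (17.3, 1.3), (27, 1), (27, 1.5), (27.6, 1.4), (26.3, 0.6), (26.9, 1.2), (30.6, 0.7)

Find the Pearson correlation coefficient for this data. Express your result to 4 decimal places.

n = 7, Σx = 182.7, Σy = 7.7, Σx² = 4870.71, Σy² = 9.19, Σxy = 198.11
nΣxy − ΣxΣy = 1386.77 − 1406.79 = -20.02
nΣx² − (Σx)² = 34094.97 − 33379.29 = 715.68; nΣy² − (Σy)² = 64.33 − 59.29 = 5.04
r = -20.02 / √(715.68 × 5.04) = -20.02 / 60.0585 ≈ -0.3333

-0.3333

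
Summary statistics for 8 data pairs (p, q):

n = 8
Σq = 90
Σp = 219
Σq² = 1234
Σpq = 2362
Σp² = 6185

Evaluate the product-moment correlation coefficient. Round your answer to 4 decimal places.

r = (nΣpq − ΣpΣq) / √[(nΣp² − (Σp)²)(nΣq² − (Σq)²)]
Numerator: 8×2362 − 219×90 = -814
Denominator: √[(49480 − 47961)(9872 − 8100)] = √[1519 × 1772] = 1640.6304
r = -814 / 1640.6304 ≈ -0.4962

-0.4962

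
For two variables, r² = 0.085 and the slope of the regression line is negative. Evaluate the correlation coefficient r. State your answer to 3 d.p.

|r| = √0.085 = 0.292
The association is negative, so r = −0.292.

-0.292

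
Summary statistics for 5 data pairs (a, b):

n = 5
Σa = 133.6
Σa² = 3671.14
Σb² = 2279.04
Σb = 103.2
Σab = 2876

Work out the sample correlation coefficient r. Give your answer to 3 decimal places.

r = (nΣab − ΣaΣb) / √[(nΣa² − (Σa)²)(nΣb² − (Σb)²)]
Numerator: 5×2876 − 133.6×103.2 = 592.48
Denominator: √[(18355.7 − 17848.96)(11395.2 − 10650.24)] = √[506.74 × 744.96] = 614.4111
r = 592.48 / 614.4111 ≈ 0.964

0.964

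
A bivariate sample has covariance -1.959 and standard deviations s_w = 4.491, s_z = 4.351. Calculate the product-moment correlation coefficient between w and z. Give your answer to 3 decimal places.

r = Cov(w,z) / (s_w · s_z) = -1.959 / (4.491 × 4.351)
  = -1.959 / 19.5403 ≈ -0.100

-0.100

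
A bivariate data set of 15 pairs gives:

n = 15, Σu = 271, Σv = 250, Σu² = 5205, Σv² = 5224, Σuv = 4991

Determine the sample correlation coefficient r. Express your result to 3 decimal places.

0.830

r = (nΣuv − ΣuΣv) / √[(nΣu² − (Σu)²)(nΣv² − (Σv)²)]
Numerator: 15×4991 − 271×250 = 7115
Denominator: √[(78075 − 73441)(78360 − 62500)] = √[4634 × 15860] = 8572.9365
r = 7115 / 8572.9365 ≈ 0.830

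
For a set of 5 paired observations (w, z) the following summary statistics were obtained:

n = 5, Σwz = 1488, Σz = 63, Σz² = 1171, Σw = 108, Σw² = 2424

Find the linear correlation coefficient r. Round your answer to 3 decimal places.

r = (nΣwz − ΣwΣz) / √[(nΣw² − (Σw)²)(nΣz² − (Σz)²)]
Numerator: 5×1488 − 108×63 = 636
Denominator: √[(12120 − 11664)(5855 − 3969)] = √[456 × 1886] = 927.3705
r = 636 / 927.3705 ≈ 0.686

0.686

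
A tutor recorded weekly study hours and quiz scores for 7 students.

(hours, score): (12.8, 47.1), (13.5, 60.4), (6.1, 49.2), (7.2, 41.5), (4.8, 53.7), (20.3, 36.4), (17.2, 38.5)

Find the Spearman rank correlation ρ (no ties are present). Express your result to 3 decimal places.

-0.607

Rank hours: 4, 5, 2, 3, 1, 7, 6
Rank score: 4, 7, 5, 3, 6, 1, 2
d = rank(hours) − rank(score): 0, -2, -3, 0, -5, 6, 4; Σd² = 90
ρ = 1 − 6Σd² / [n(n²−1)] = 1 − 6×90 / (7×48) = 1 − 540/336 ≈ -0.607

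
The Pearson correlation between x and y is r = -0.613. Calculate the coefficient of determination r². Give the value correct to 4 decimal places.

0.3758

r² = (-0.613)² = 0.3758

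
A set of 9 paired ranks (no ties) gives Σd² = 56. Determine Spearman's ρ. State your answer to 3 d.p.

0.533

ρ = 1 − 6Σd² / [n(n²−1)] = 1 − 6×56 / (9×80)
  = 1 − 336/720 = 1 − 0.4667 ≈ 0.533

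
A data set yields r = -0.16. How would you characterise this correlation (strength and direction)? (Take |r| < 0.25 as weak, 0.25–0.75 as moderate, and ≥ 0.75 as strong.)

weak negative

r = -0.16 < 0 so the relationship is negative.
|r| = 0.16, which falls in the weak range.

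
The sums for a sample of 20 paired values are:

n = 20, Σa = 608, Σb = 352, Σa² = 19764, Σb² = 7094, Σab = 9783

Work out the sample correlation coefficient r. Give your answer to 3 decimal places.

r = (nΣab − ΣaΣb) / √[(nΣa² − (Σa)²)(nΣb² − (Σb)²)]
Numerator: 20×9783 − 608×352 = -18356
Denominator: √[(395280 − 369664)(141880 − 123904)] = √[25616 × 17976] = 21458.6397
r = -18356 / 21458.6397 ≈ -0.855

-0.855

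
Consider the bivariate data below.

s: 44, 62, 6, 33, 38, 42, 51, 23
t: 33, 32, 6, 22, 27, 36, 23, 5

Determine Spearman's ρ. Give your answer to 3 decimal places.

0.690

Rank s: 6, 8, 1, 3, 4, 5, 7, 2
Rank t: 7, 6, 2, 3, 5, 8, 4, 1
d = rank(s) − rank(t): -1, 2, -1, 0, -1, -3, 3, 1; Σd² = 26
ρ = 1 − 6Σd² / [n(n²−1)] = 1 − 6×26 / (8×63) = 1 − 156/504 ≈ 0.690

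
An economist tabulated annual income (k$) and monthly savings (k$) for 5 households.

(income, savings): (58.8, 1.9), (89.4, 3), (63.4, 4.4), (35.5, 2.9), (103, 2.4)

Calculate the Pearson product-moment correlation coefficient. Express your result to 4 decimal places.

n = 5, Σx = 350.1, Σy = 14.6, Σx² = 27338.61, Σy² = 46.14, Σxy = 1009.03
nΣxy − ΣxΣy = 5045.15 − 5111.46 = -66.31
nΣx² − (Σx)² = 136693.05 − 122570.01 = 14123.04; nΣy² − (Σy)² = 230.7 − 213.16 = 17.54
r = -66.31 / √(14123.04 × 17.54) = -66.31 / 497.7129 ≈ -0.1332

-0.1332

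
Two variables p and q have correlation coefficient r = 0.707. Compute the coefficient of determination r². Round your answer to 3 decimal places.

0.500

r² = (0.707)² = 0.500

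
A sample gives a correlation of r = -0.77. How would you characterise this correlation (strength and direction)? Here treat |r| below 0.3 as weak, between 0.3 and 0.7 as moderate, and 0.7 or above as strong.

strong negative

r = -0.77 < 0 so the relationship is negative.
|r| = 0.77, which falls in the strong range.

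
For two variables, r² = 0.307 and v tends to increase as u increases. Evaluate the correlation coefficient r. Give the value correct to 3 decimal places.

0.554

|r| = √0.307 = 0.554
The association is positive, so r = 0.554.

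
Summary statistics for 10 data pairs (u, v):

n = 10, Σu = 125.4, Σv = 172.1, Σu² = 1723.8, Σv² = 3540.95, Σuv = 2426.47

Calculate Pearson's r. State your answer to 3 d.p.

r = (nΣuv − ΣuΣv) / √[(nΣu² − (Σu)²)(nΣv² − (Σv)²)]
Numerator: 10×2426.47 − 125.4×172.1 = 2683.36
Denominator: √[(17238 − 15725.16)(35409.5 − 29618.41)] = √[1512.84 × 5791.09] = 2959.8974
r = 2683.36 / 2959.8974 ≈ 0.907

0.907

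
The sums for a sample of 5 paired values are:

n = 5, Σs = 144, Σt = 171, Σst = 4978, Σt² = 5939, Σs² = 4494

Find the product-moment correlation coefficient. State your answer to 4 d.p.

0.2998

r = (nΣst − ΣsΣt) / √[(nΣs² − (Σs)²)(nΣt² − (Σt)²)]
Numerator: 5×4978 − 144×171 = 266
Denominator: √[(22470 − 20736)(29695 − 29241)] = √[1734 × 454] = 887.2632
r = 266 / 887.2632 ≈ 0.2998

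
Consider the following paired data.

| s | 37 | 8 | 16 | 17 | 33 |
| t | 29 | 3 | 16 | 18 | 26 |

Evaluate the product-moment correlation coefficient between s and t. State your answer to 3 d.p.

n = 5, Σs = 111, Σt = 92, Σs² = 3067, Σt² = 2106, Σst = 2517
nΣst − ΣsΣt = 12585 − 10212 = 2373
nΣs² − (Σs)² = 15335 − 12321 = 3014; nΣt² − (Σt)² = 10530 − 8464 = 2066
r = 2373 / √(3014 × 2066) = 2373 / 2495.3805 ≈ 0.951

0.951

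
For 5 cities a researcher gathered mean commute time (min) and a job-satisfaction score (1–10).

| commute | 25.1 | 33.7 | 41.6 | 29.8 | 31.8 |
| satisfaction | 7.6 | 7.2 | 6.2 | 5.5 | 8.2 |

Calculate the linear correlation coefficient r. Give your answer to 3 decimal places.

-0.316

n = 5, Σx = 162, Σy = 34.7, Σx² = 5395.54, Σy² = 245.53, Σxy = 1115.98
nΣxy − ΣxΣy = 5579.9 − 5621.4 = -41.5
nΣx² − (Σx)² = 26977.7 − 26244 = 733.7; nΣy² − (Σy)² = 1227.65 − 1204.09 = 23.56
r = -41.5 / √(733.7 × 23.56) = -41.5 / 131.4761 ≈ -0.316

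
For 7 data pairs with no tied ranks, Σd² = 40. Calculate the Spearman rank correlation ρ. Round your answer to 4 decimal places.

0.2857

ρ = 1 − 6Σd² / [n(n²−1)] = 1 − 6×40 / (7×48)
  = 1 − 240/336 = 1 − 0.71429 ≈ 0.2857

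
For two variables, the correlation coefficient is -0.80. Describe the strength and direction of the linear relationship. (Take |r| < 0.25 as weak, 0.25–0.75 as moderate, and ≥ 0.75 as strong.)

r = -0.80 < 0 so the relationship is negative.
|r| = 0.80, which falls in the strong range.

strong negative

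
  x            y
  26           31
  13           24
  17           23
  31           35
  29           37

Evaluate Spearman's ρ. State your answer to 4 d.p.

Rank x: 3, 1, 2, 5, 4
Rank y: 3, 2, 1, 4, 5
d = rank(x) − rank(y): 0, -1, 1, 1, -1; Σd² = 4
ρ = 1 − 6Σd² / [n(n²−1)] = 1 − 6×4 / (5×24) = 1 − 24/120 ≈ 0.8000

0.8000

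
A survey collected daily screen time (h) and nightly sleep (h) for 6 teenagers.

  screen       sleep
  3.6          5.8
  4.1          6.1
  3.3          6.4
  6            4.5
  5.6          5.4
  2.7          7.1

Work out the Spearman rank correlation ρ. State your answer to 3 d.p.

Rank screen: 3, 4, 2, 6, 5, 1
Rank sleep: 3, 4, 5, 1, 2, 6
d = rank(screen) − rank(sleep): 0, 0, -3, 5, 3, -5; Σd² = 68
ρ = 1 − 6Σd² / [n(n²−1)] = 1 − 6×68 / (6×35) = 1 − 408/210 ≈ -0.943

-0.943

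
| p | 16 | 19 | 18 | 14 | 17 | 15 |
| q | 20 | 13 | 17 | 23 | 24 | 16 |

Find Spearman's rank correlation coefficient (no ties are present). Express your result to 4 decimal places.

-0.4286

Rank p: 3, 6, 5, 1, 4, 2
Rank q: 4, 1, 3, 5, 6, 2
d = rank(p) − rank(q): -1, 5, 2, -4, -2, 0; Σd² = 50
ρ = 1 − 6Σd² / [n(n²−1)] = 1 − 6×50 / (6×35) = 1 − 300/210 ≈ -0.4286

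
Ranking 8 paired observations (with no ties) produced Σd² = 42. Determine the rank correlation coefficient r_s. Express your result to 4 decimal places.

ρ = 1 − 6Σd² / [n(n²−1)] = 1 − 6×42 / (8×63)
  = 1 − 252/504 = 1 − 0.50000 ≈ 0.5000

0.5000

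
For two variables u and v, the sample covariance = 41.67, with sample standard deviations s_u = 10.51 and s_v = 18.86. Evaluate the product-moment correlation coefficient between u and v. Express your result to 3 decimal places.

r = Cov(u,v) / (s_u · s_v) = 41.67 / (10.51 × 18.86)
  = 41.67 / 198.2186 ≈ 0.210

0.210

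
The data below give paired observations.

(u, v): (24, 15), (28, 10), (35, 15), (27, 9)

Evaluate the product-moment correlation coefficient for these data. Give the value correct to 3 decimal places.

n = 4, Σu = 114, Σv = 49, Σu² = 3314, Σv² = 631, Σuv = 1408
nΣuv − ΣuΣv = 5632 − 5586 = 46
nΣu² − (Σu)² = 13256 − 12996 = 260; nΣv² − (Σv)² = 2524 − 2401 = 123
r = 46 / √(260 × 123) = 46 / 178.8295 ≈ 0.257

0.257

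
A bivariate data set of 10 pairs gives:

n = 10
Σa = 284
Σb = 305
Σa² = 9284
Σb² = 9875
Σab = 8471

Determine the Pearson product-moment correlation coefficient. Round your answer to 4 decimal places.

-0.2287

r = (nΣab − ΣaΣb) / √[(nΣa² − (Σa)²)(nΣb² − (Σb)²)]
Numerator: 10×8471 − 284×305 = -1910
Denominator: √[(92840 − 80656)(98750 − 93025)] = √[12184 × 5725] = 8351.8501
r = -1910 / 8351.8501 ≈ -0.2287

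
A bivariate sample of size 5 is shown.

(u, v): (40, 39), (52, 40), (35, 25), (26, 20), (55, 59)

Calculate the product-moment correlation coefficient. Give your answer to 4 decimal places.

0.9110

n = 5, Σu = 208, Σv = 183, Σu² = 9230, Σv² = 7627, Σuv = 8280
nΣuv − ΣuΣv = 41400 − 38064 = 3336
nΣu² − (Σu)² = 46150 − 43264 = 2886; nΣv² − (Σv)² = 38135 − 33489 = 4646
r = 3336 / √(2886 × 4646) = 3336 / 3661.7422 ≈ 0.9110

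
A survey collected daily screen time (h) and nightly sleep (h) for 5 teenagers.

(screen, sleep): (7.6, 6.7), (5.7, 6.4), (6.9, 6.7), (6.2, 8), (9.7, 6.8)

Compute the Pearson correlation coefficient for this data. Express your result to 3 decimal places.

n = 5, Σx = 36.1, Σy = 34.6, Σx² = 270.39, Σy² = 240.98, Σxy = 249.19
nΣxy − ΣxΣy = 1245.95 − 1249.06 = -3.11
nΣx² − (Σx)² = 1351.95 − 1303.21 = 48.74; nΣy² − (Σy)² = 1204.9 − 1197.16 = 7.74
r = -3.11 / √(48.74 × 7.74) = -3.11 / 19.4229 ≈ -0.160

-0.160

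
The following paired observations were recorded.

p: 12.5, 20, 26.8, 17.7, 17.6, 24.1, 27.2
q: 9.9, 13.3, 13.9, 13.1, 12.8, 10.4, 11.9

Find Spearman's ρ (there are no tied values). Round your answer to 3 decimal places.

Rank p: 1, 4, 6, 3, 2, 5, 7
Rank q: 1, 6, 7, 5, 4, 2, 3
d = rank(p) − rank(q): 0, -2, -1, -2, -2, 3, 4; Σd² = 38
ρ = 1 − 6Σd² / [n(n²−1)] = 1 − 6×38 / (7×48) = 1 − 228/336 ≈ 0.321

0.321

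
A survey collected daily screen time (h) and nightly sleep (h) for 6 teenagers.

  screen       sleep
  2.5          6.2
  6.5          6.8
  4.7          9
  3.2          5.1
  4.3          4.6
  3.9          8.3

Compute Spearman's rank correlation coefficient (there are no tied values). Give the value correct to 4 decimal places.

Rank screen: 1, 6, 5, 2, 4, 3
Rank sleep: 3, 4, 6, 2, 1, 5
d = rank(screen) − rank(sleep): -2, 2, -1, 0, 3, -2; Σd² = 22
ρ = 1 − 6Σd² / [n(n²−1)] = 1 − 6×22 / (6×35) = 1 − 132/210 ≈ 0.3714

0.3714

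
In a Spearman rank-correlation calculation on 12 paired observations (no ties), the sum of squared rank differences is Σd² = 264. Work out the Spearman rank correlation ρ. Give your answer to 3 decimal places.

ρ = 1 − 6Σd² / [n(n²−1)] = 1 − 6×264 / (12×143)
  = 1 − 1584/1716 = 1 − 0.9231 ≈ 0.077

0.077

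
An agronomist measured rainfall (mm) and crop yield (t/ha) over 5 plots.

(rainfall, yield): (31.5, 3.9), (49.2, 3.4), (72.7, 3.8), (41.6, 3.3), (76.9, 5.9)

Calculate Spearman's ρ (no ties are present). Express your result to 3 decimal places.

Rank rainfall: 1, 3, 4, 2, 5
Rank yield: 4, 2, 3, 1, 5
d = rank(rainfall) − rank(yield): -3, 1, 1, 1, 0; Σd² = 12
ρ = 1 − 6Σd² / [n(n²−1)] = 1 − 6×12 / (5×24) = 1 − 72/120 ≈ 0.400

0.400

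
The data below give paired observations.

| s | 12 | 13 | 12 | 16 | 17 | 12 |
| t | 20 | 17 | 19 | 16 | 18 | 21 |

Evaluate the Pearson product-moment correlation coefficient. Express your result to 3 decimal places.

-0.665

n = 6, Σs = 82, Σt = 111, Σs² = 1146, Σt² = 2071, Σst = 1503
nΣst − ΣsΣt = 9018 − 9102 = -84
nΣs² − (Σs)² = 6876 − 6724 = 152; nΣt² − (Σt)² = 12426 − 12321 = 105
r = -84 / √(152 × 105) = -84 / 126.3329 ≈ -0.665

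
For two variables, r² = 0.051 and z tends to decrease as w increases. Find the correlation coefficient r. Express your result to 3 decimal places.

-0.226

|r| = √0.051 = 0.226
The association is negative, so r = −0.226.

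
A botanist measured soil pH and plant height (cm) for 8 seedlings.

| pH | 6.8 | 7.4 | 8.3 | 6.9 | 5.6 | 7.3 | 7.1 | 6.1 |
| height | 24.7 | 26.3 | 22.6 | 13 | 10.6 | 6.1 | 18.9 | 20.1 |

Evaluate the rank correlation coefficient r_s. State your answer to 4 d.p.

Rank pH: 3, 7, 8, 4, 1, 6, 5, 2
Rank height: 7, 8, 6, 3, 2, 1, 4, 5
d = rank(pH) − rank(height): -4, -1, 2, 1, -1, 5, 1, -3; Σd² = 58
ρ = 1 − 6Σd² / [n(n²−1)] = 1 − 6×58 / (8×63) = 1 − 348/504 ≈ 0.3095

0.3095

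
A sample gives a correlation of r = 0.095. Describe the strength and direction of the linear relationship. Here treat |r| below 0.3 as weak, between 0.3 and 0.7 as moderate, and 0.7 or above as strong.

weak positive

r = 0.095 > 0 so the relationship is positive.
|r| = 0.095, which falls in the weak range.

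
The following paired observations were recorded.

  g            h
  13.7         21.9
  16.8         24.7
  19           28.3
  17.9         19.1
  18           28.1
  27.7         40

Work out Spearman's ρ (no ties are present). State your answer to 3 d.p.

0.829

Rank g: 1, 2, 5, 3, 4, 6
Rank h: 2, 3, 5, 1, 4, 6
d = rank(g) − rank(h): -1, -1, 0, 2, 0, 0; Σd² = 6
ρ = 1 − 6Σd² / [n(n²−1)] = 1 − 6×6 / (6×35) = 1 − 36/210 ≈ 0.829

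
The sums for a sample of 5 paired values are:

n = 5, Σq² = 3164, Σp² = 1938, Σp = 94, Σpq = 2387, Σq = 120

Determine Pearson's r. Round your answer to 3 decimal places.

0.595

r = (nΣpq − ΣpΣq) / √[(nΣp² − (Σp)²)(nΣq² − (Σq)²)]
Numerator: 5×2387 − 94×120 = 655
Denominator: √[(9690 − 8836)(15820 − 14400)] = √[854 × 1420] = 1101.2175
r = 655 / 1101.2175 ≈ 0.595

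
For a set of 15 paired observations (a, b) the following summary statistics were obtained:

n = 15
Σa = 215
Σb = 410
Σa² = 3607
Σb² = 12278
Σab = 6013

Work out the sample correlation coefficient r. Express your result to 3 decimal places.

0.182

r = (nΣab − ΣaΣb) / √[(nΣa² − (Σa)²)(nΣb² − (Σb)²)]
Numerator: 15×6013 − 215×410 = 2045
Denominator: √[(54105 − 46225)(184170 − 168100)] = √[7880 × 16070] = 11253.0707
r = 2045 / 11253.0707 ≈ 0.182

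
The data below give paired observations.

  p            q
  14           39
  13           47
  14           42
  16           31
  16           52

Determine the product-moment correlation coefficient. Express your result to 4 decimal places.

n = 5, Σp = 73, Σq = 211, Σp² = 1073, Σq² = 9159, Σpq = 3073
nΣpq − ΣpΣq = 15365 − 15403 = -38
nΣp² − (Σp)² = 5365 − 5329 = 36; nΣq² − (Σq)² = 45795 − 44521 = 1274
r = -38 / √(36 × 1274) = -38 / 214.1588 ≈ -0.1774

-0.1774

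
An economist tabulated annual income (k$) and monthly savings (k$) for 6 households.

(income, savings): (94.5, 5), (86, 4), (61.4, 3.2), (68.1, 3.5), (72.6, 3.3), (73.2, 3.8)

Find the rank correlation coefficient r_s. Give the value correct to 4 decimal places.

Rank income: 6, 5, 1, 2, 3, 4
Rank savings: 6, 5, 1, 3, 2, 4
d = rank(income) − rank(savings): 0, 0, 0, -1, 1, 0; Σd² = 2
ρ = 1 − 6Σd² / [n(n²−1)] = 1 − 6×2 / (6×35) = 1 − 12/210 ≈ 0.9429

0.9429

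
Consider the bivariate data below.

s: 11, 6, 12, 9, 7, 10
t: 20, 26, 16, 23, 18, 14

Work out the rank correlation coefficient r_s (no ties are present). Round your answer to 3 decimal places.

-0.600

Rank s: 5, 1, 6, 3, 2, 4
Rank t: 4, 6, 2, 5, 3, 1
d = rank(s) − rank(t): 1, -5, 4, -2, -1, 3; Σd² = 56
ρ = 1 − 6Σd² / [n(n²−1)] = 1 − 6×56 / (6×35) = 1 − 336/210 ≈ -0.600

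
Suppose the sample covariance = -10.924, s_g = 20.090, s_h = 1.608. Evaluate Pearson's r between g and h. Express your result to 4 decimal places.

-0.3382

r = Cov(g,h) / (s_g · s_h) = -10.924 / (20.090 × 1.608)
  = -10.924 / 32.3047 ≈ -0.3382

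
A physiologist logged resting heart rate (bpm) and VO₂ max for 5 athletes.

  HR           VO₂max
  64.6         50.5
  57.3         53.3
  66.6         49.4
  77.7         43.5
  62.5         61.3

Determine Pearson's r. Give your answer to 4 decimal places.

n = 5, Σx = 328.7, Σy = 258, Σx² = 21835.55, Σy² = 13481.44, Σxy = 16817.63
nΣxy − ΣxΣy = 84088.15 − 84804.6 = -716.45
nΣx² − (Σx)² = 109177.75 − 108043.69 = 1134.06; nΣy² − (Σy)² = 67407.2 − 66564 = 843.2
r = -716.45 / √(1134.06 × 843.2) = -716.45 / 977.8749 ≈ -0.7327

-0.7327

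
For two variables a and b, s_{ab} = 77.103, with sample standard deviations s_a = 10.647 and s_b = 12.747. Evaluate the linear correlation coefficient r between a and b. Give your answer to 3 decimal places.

0.568

r = Cov(a,b) / (s_a · s_b) = 77.103 / (10.647 × 12.747)
  = 77.103 / 135.7173 ≈ 0.568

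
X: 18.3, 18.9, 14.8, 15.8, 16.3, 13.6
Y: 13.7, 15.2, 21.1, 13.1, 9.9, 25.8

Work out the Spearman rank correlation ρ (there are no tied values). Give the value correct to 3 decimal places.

-0.486

Rank X: 5, 6, 2, 3, 4, 1
Rank Y: 3, 4, 5, 2, 1, 6
d = rank(X) − rank(Y): 2, 2, -3, 1, 3, -5; Σd² = 52
ρ = 1 − 6Σd² / [n(n²−1)] = 1 − 6×52 / (6×35) = 1 − 312/210 ≈ -0.486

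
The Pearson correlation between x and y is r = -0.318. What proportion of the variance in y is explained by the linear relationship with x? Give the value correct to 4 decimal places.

r² = (-0.318)² = 0.1011

0.1011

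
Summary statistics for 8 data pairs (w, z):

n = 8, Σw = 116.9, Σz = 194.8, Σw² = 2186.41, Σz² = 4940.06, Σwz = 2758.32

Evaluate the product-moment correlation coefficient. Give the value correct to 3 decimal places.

r = (nΣwz − ΣwΣz) / √[(nΣw² − (Σw)²)(nΣz² − (Σz)²)]
Numerator: 8×2758.32 − 116.9×194.8 = -705.56
Denominator: √[(17491.28 − 13665.61)(39520.48 − 37947.04)] = √[3825.67 × 1573.44] = 2453.4592
r = -705.56 / 2453.4592 ≈ -0.288

-0.288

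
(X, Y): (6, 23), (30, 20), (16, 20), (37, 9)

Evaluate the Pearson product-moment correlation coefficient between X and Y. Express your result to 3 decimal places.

n = 4, ΣX = 89, ΣY = 72, ΣX² = 2561, ΣY² = 1410, ΣXY = 1391
nΣXY − ΣXΣY = 5564 − 6408 = -844
nΣX² − (ΣX)² = 10244 − 7921 = 2323; nΣY² − (ΣY)² = 5640 − 5184 = 456
r = -844 / √(2323 × 456) = -844 / 1029.2172 ≈ -0.820

-0.820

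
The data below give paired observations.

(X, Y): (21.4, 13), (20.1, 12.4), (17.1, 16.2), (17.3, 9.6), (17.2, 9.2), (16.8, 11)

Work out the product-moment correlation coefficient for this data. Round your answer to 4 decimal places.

0.2308

n = 6, ΣX = 109.9, ΣY = 71.4, ΣX² = 2031.75, ΣY² = 883, ΣXY = 1313.58
nΣXY − ΣXΣY = 7881.48 − 7846.86 = 34.62
nΣX² − (ΣX)² = 12190.5 − 12078.01 = 112.49; nΣY² − (ΣY)² = 5298 − 5097.96 = 200.04
r = 34.62 / √(112.49 × 200.04) = 34.62 / 150.0083 ≈ 0.2308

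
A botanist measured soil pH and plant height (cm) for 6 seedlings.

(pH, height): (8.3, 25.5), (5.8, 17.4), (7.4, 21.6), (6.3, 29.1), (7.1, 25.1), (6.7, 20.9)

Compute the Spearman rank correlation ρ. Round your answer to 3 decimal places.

Rank pH: 6, 1, 5, 2, 4, 3
Rank height: 5, 1, 3, 6, 4, 2
d = rank(pH) − rank(height): 1, 0, 2, -4, 0, 1; Σd² = 22
ρ = 1 − 6Σd² / [n(n²−1)] = 1 − 6×22 / (6×35) = 1 − 132/210 ≈ 0.371

0.371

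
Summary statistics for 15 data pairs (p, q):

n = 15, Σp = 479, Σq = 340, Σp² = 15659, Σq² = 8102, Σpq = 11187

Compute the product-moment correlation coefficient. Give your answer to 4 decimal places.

r = (nΣpq − ΣpΣq) / √[(nΣp² − (Σp)²)(nΣq² − (Σq)²)]
Numerator: 15×11187 − 479×340 = 4945
Denominator: √[(234885 − 229441)(121530 − 115600)] = √[5444 × 5930] = 5681.8061
r = 4945 / 5681.8061 ≈ 0.8703

0.8703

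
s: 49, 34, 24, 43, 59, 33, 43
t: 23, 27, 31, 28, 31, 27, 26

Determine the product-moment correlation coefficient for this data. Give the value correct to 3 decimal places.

-0.138

n = 7, Σs = 285, Σt = 193, Σs² = 12401, Σt² = 5369, Σst = 7831
nΣst − ΣsΣt = 54817 − 55005 = -188
nΣs² − (Σs)² = 86807 − 81225 = 5582; nΣt² − (Σt)² = 37583 − 37249 = 334
r = -188 / √(5582 × 334) = -188 / 1365.4259 ≈ -0.138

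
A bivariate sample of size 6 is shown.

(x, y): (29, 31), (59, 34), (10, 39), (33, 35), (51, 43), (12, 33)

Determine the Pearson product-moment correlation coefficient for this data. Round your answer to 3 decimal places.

n = 6, Σx = 194, Σy = 215, Σx² = 8256, Σy² = 7801, Σxy = 7039
nΣxy − ΣxΣy = 42234 − 41710 = 524
nΣx² − (Σx)² = 49536 − 37636 = 11900; nΣy² − (Σy)² = 46806 − 46225 = 581
r = 524 / √(11900 × 581) = 524 / 2629.4296 ≈ 0.199

0.199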